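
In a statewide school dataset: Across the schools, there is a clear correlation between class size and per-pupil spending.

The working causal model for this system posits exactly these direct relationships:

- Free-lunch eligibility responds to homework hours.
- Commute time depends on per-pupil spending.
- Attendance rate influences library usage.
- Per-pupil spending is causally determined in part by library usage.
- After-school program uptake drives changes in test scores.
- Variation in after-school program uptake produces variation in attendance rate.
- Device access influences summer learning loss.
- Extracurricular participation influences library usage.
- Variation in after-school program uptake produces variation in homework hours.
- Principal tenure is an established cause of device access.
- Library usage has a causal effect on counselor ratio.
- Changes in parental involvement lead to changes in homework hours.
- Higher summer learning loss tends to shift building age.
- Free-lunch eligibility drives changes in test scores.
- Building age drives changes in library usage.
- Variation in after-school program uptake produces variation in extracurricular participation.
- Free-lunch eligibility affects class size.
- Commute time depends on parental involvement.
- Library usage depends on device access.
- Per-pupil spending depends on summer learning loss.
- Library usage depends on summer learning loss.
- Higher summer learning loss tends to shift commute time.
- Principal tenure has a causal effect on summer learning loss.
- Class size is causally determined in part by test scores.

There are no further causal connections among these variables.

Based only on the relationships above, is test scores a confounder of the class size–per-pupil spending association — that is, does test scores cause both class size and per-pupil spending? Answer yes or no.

no

Test scores has no stated causal path to per-pupil spending. A confounder must cause both variables, so test scores does not qualify.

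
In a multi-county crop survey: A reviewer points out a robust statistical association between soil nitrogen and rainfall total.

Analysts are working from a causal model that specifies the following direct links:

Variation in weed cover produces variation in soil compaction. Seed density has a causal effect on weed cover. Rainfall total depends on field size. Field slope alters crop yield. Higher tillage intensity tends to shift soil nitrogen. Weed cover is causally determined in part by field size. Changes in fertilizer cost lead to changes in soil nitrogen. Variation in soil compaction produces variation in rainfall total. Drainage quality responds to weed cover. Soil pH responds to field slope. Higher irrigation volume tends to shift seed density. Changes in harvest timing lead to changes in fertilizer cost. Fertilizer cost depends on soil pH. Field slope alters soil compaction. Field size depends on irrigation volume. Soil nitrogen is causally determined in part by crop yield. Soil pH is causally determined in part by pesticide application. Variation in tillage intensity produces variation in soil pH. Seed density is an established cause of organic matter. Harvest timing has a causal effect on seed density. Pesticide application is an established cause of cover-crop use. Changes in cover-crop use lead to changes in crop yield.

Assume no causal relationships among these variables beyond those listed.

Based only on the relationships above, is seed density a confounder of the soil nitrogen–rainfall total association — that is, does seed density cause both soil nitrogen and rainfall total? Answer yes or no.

Seed density has no stated causal path to soil nitrogen. A confounder must cause both variables, so seed density does not qualify.

no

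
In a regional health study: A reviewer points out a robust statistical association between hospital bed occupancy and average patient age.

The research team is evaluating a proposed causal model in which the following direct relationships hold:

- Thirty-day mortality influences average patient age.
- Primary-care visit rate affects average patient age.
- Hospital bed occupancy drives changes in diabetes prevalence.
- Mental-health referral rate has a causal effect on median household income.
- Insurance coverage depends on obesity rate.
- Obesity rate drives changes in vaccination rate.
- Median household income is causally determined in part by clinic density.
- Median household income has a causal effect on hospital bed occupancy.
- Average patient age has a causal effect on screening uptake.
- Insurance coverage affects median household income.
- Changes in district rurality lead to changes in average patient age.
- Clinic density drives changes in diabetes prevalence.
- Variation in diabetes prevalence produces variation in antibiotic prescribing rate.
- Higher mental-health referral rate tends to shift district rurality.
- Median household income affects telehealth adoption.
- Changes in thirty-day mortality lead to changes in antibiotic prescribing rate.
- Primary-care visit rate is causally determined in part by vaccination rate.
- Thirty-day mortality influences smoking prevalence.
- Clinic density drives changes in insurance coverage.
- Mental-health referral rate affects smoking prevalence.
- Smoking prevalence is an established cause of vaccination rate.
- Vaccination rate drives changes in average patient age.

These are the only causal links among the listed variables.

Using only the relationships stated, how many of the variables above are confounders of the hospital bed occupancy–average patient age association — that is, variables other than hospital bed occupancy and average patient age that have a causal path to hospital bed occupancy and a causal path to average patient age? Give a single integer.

2

The common causes are: mental-health referral rate (to hospital bed occupancy via mental-health referral rate → median household income → hospital bed occupancy; to average patient age via mental-health referral rate → district rurality → average patient age); obesity rate (to hospital bed occupancy via obesity rate → insurance coverage → median household income → hospital bed occupancy; to average patient age via obesity rate → vaccination rate → average patient age).
Every other variable lacks a causal path to at least one of hospital bed occupancy and average patient age.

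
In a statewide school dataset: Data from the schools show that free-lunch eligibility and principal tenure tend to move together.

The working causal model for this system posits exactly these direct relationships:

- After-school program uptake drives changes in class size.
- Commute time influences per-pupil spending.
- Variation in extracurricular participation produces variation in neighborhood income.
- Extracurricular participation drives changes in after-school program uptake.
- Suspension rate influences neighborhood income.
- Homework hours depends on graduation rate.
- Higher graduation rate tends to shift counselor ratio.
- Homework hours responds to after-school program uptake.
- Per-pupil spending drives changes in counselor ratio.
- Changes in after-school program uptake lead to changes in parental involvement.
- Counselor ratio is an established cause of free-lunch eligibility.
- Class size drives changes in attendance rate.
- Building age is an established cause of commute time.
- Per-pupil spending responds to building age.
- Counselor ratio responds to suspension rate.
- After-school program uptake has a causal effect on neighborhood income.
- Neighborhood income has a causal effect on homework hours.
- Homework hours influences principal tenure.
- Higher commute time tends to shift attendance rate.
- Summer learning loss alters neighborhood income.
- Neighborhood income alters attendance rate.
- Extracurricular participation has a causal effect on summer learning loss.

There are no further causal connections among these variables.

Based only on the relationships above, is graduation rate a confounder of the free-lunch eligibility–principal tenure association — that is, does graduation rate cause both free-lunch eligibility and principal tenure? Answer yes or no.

Graduation rate has a causal path to free-lunch eligibility (graduation rate → counselor ratio → free-lunch eligibility) and to principal tenure (graduation rate → homework hours → principal tenure), so it is a common cause of both — a confounder.

yes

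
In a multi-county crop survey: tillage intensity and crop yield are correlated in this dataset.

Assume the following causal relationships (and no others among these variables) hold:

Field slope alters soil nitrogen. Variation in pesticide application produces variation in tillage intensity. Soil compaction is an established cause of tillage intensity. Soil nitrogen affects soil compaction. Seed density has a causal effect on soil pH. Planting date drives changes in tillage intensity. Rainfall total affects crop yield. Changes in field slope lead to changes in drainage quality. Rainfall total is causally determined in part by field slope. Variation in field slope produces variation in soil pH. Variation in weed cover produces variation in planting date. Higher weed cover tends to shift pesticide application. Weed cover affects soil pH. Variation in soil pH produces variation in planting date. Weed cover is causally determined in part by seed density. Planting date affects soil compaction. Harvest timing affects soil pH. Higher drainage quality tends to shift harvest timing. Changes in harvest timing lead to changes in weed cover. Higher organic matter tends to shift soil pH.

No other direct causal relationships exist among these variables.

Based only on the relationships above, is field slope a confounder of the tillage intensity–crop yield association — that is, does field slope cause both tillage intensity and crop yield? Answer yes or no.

Field slope has a causal path to tillage intensity (field slope → soil pH → planting date → tillage intensity) and to crop yield (field slope → rainfall total → crop yield), so it is a common cause of both — a confounder.

yes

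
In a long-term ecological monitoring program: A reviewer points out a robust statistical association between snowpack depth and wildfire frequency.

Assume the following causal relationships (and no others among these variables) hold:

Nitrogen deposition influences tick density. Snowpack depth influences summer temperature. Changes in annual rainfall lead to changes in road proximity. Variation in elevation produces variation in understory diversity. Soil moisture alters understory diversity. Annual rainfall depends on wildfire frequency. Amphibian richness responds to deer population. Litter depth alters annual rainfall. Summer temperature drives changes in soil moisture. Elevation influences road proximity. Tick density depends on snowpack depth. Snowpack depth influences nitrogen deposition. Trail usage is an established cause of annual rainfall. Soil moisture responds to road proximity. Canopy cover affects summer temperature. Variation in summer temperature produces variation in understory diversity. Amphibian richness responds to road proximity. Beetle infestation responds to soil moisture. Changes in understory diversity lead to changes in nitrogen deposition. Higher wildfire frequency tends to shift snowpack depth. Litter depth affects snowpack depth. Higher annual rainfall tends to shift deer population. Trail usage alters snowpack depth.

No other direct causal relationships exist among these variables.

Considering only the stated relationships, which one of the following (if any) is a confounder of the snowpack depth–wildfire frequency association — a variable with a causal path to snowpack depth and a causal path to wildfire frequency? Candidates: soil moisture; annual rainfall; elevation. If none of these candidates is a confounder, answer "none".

none

None of the listed candidates has causal paths to both snowpack depth and wildfire frequency in the stated relationships, so none is a common cause.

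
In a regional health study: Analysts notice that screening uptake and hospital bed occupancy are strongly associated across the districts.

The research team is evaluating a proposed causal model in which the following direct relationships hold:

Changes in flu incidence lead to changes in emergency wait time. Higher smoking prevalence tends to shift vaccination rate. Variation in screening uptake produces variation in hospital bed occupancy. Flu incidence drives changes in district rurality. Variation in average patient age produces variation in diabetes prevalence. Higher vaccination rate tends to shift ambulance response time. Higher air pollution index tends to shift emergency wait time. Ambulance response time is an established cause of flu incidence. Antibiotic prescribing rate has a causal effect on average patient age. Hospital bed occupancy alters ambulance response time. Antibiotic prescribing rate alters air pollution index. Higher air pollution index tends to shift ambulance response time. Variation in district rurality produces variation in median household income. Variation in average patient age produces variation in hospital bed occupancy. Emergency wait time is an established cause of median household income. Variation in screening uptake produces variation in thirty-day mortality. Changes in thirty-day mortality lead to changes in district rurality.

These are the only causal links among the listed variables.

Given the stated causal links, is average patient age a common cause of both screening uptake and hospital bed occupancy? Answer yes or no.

no

Average patient age has no stated causal path to screening uptake. A confounder must cause both variables, so average patient age does not qualify.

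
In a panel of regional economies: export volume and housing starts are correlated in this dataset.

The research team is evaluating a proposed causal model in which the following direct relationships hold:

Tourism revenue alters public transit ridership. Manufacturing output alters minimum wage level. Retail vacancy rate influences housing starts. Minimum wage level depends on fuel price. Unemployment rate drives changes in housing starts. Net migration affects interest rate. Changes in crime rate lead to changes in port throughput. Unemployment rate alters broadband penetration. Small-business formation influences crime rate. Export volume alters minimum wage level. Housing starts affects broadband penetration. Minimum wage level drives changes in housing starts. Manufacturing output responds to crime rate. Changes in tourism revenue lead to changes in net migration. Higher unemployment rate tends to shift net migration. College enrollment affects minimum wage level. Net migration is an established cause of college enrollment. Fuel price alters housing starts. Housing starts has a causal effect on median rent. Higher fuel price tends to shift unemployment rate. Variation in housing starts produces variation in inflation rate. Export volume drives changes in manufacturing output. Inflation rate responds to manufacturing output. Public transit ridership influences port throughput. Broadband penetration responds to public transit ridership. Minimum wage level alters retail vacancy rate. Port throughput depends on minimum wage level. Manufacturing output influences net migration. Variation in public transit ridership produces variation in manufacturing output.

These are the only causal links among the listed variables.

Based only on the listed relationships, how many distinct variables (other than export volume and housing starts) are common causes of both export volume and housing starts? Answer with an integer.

No listed variable has a causal path to both export volume and housing starts, so there are no common causes.

0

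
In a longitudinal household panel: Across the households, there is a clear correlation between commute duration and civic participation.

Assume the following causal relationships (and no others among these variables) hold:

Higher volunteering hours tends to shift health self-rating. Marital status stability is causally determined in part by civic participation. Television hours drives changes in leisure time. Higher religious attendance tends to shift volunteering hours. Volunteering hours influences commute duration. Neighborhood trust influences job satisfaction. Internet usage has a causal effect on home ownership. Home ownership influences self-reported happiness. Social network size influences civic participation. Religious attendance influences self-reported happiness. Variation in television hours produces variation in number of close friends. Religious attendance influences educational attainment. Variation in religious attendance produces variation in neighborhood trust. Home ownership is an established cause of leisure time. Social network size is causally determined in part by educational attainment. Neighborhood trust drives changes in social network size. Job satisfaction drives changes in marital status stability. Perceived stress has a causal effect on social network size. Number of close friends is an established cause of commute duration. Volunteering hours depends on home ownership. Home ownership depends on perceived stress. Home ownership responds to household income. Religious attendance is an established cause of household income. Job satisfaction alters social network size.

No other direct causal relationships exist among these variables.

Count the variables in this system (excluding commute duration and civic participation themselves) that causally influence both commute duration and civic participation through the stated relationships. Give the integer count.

2

The common causes are: perceived stress (to commute duration via perceived stress → home ownership → volunteering hours → commute duration; to civic participation via perceived stress → social network size → civic participation); religious attendance (to commute duration via religious attendance → volunteering hours → commute duration; to civic participation via religious attendance → neighborhood trust → social network size → civic participation).
Every other variable lacks a causal path to at least one of commute duration and civic participation.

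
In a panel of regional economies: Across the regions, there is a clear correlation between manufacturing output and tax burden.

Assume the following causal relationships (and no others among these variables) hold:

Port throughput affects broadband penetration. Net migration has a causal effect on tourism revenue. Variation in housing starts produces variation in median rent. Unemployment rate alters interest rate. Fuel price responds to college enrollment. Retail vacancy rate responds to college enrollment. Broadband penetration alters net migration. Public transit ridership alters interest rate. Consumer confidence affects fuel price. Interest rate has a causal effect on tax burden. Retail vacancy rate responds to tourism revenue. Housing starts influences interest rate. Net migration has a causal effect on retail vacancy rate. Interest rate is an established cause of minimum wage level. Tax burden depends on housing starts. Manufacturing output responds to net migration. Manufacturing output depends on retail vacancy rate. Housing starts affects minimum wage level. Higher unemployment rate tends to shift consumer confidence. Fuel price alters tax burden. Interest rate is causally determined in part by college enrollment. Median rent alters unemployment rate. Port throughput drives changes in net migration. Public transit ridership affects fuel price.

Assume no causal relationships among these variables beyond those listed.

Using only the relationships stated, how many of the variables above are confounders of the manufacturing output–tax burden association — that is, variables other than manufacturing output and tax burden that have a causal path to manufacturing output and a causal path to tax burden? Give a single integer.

1

The common causes are: college enrollment (to manufacturing output via college enrollment → retail vacancy rate → manufacturing output; to tax burden via college enrollment → fuel price → tax burden).
Every other variable lacks a causal path to at least one of manufacturing output and tax burden.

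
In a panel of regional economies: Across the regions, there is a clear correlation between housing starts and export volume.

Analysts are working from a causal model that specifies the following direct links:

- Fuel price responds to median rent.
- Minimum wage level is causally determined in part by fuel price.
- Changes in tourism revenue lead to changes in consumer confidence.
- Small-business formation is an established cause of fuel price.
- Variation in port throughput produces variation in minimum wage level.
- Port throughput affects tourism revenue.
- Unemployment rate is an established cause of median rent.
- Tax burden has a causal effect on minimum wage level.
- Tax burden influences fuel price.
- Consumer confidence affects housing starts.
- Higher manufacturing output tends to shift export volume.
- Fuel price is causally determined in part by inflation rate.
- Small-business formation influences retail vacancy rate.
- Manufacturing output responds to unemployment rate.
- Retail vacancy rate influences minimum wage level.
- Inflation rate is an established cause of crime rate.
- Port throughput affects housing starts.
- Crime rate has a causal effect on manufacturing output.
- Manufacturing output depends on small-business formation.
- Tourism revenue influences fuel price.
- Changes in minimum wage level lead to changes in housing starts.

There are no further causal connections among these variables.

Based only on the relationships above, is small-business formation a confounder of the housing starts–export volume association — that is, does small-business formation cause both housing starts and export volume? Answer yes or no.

yes

Small-business formation has a causal path to housing starts (small-business formation → retail vacancy rate → minimum wage level → housing starts) and to export volume (small-business formation → manufacturing output → export volume), so it is a common cause of both — a confounder.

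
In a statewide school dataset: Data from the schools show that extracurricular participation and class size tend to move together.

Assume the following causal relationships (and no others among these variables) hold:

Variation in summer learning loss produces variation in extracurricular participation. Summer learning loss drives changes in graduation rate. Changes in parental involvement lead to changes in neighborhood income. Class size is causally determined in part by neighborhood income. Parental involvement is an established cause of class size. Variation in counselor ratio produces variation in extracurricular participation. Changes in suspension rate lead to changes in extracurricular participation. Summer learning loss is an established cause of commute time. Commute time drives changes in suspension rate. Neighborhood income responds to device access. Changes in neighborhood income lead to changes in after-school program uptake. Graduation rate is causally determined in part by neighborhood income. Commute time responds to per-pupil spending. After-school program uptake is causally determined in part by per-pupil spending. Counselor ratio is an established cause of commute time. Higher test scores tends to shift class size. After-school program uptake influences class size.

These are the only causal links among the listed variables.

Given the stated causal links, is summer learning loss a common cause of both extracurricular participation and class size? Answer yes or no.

Summer learning loss has no stated causal path to class size. A confounder must cause both variables, so summer learning loss does not qualify.

no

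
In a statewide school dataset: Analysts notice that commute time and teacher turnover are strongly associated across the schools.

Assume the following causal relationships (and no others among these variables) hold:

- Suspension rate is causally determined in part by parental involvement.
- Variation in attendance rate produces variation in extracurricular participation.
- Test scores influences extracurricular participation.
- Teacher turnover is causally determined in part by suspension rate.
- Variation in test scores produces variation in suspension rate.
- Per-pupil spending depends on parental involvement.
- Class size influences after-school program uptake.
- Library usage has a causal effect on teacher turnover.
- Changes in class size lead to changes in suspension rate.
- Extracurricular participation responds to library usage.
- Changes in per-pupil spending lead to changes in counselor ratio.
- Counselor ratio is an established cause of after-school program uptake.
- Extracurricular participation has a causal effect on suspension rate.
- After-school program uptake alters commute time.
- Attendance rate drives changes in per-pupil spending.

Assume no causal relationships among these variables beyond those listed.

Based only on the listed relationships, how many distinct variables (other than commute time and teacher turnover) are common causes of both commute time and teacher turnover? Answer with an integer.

3

The common causes are: attendance rate (to commute time via attendance rate → per-pupil spending → counselor ratio → after-school program uptake → commute time; to teacher turnover via attendance rate → extracurricular participation → suspension rate → teacher turnover); class size (to commute time via class size → after-school program uptake → commute time; to teacher turnover via class size → suspension rate → teacher turnover); parental involvement (to commute time via parental involvement → per-pupil spending → counselor ratio → after-school program uptake → commute time; to teacher turnover via parental involvement → suspension rate → teacher turnover).
Every other variable lacks a causal path to at least one of commute time and teacher turnover.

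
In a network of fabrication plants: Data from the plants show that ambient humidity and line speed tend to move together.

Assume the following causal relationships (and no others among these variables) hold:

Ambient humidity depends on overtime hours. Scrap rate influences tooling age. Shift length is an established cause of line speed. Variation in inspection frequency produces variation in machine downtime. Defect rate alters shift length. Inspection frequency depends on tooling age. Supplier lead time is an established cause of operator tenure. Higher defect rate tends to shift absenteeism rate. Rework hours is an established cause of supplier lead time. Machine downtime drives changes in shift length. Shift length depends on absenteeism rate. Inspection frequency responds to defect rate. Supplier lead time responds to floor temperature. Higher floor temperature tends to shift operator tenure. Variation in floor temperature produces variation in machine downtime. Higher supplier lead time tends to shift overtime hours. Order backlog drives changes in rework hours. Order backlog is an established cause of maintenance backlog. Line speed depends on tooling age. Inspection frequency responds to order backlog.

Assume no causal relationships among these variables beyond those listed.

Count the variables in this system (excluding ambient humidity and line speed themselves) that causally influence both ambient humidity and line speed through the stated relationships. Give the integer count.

The common causes are: floor temperature (to ambient humidity via floor temperature → supplier lead time → overtime hours → ambient humidity; to line speed via floor temperature → machine downtime → shift length → line speed); order backlog (to ambient humidity via order backlog → rework hours → supplier lead time → overtime hours → ambient humidity; to line speed via order backlog → inspection frequency → machine downtime → shift length → line speed).
Every other variable lacks a causal path to at least one of ambient humidity and line speed.

2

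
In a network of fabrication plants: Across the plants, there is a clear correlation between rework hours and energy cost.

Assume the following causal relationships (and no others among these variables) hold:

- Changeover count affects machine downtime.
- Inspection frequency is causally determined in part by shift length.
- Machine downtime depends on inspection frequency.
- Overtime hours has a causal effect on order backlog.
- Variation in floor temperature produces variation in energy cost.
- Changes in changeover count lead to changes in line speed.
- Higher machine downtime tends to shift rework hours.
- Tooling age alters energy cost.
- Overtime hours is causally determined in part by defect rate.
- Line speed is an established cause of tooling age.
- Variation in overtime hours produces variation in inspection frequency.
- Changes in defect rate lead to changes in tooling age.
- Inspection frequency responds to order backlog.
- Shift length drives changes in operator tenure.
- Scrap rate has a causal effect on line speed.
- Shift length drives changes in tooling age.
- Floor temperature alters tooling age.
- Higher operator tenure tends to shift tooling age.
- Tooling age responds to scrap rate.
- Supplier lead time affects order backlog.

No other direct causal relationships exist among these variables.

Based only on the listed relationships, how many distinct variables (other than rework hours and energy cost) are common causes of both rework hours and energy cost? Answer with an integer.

3

The common causes are: changeover count (to rework hours via changeover count → machine downtime → rework hours; to energy cost via changeover count → line speed → tooling age → energy cost); defect rate (to rework hours via defect rate → overtime hours → inspection frequency → machine downtime → rework hours; to energy cost via defect rate → tooling age → energy cost); shift length (to rework hours via shift length → inspection frequency → machine downtime → rework hours; to energy cost via shift length → tooling age → energy cost).
Every other variable lacks a causal path to at least one of rework hours and energy cost.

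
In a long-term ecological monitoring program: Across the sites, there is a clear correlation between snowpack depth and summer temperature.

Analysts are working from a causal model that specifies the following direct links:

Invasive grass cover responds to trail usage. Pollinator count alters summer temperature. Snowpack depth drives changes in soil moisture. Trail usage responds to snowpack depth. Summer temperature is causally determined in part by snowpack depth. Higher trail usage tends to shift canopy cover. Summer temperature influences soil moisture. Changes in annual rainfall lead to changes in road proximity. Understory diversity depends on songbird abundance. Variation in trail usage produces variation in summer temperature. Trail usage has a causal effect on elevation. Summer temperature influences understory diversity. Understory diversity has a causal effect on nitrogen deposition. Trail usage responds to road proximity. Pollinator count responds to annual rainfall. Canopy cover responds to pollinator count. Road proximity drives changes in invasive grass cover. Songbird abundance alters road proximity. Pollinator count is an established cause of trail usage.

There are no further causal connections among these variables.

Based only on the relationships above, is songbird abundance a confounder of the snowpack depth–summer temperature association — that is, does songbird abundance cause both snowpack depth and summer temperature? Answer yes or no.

no

Songbird abundance has no stated causal path to snowpack depth. A confounder must cause both variables, so songbird abundance does not qualify.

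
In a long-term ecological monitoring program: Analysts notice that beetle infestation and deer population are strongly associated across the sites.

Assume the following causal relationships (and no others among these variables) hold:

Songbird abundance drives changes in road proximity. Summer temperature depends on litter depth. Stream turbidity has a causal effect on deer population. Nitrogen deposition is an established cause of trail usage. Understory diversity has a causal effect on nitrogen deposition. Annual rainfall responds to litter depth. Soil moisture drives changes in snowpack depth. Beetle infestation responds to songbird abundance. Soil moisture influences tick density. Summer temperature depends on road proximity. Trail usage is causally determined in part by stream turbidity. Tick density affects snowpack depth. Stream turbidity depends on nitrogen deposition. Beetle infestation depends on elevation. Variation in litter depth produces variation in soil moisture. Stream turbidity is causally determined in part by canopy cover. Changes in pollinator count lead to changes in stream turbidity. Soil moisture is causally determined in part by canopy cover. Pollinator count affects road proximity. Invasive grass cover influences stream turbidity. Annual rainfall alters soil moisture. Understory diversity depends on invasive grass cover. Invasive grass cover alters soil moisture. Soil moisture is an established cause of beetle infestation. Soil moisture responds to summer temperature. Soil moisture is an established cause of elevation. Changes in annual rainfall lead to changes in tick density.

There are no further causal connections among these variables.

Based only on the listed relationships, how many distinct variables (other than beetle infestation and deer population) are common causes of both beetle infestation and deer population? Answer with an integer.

3

The common causes are: canopy cover (to beetle infestation via canopy cover → soil moisture → beetle infestation; to deer population via canopy cover → stream turbidity → deer population); invasive grass cover (to beetle infestation via invasive grass cover → soil moisture → beetle infestation; to deer population via invasive grass cover → stream turbidity → deer population); pollinator count (to beetle infestation via pollinator count → road proximity → summer temperature → soil moisture → beetle infestation; to deer population via pollinator count → stream turbidity → deer population).
Every other variable lacks a causal path to at least one of beetle infestation and deer population.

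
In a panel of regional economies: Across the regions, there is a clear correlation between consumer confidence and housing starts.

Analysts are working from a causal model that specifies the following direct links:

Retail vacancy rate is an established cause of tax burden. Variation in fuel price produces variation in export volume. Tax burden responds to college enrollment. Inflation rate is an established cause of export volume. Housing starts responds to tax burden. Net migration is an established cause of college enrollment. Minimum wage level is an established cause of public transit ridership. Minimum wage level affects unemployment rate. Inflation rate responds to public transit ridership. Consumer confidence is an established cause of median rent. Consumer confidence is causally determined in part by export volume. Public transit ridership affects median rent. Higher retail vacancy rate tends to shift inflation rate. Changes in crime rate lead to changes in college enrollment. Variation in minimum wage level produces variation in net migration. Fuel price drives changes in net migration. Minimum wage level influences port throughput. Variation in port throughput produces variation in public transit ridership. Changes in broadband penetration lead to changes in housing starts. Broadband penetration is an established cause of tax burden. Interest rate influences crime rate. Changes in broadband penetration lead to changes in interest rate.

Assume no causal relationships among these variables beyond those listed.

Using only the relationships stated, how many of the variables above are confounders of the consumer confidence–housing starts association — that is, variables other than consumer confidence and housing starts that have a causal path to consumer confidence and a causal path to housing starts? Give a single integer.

The common causes are: fuel price (to consumer confidence via fuel price → export volume → consumer confidence; to housing starts via fuel price → net migration → college enrollment → tax burden → housing starts); minimum wage level (to consumer confidence via minimum wage level → public transit ridership → inflation rate → export volume → consumer confidence; to housing starts via minimum wage level → net migration → college enrollment → tax burden → housing starts); retail vacancy rate (to consumer confidence via retail vacancy rate → inflation rate → export volume → consumer confidence; to housing starts via retail vacancy rate → tax burden → housing starts).
Every other variable lacks a causal path to at least one of consumer confidence and housing starts.

3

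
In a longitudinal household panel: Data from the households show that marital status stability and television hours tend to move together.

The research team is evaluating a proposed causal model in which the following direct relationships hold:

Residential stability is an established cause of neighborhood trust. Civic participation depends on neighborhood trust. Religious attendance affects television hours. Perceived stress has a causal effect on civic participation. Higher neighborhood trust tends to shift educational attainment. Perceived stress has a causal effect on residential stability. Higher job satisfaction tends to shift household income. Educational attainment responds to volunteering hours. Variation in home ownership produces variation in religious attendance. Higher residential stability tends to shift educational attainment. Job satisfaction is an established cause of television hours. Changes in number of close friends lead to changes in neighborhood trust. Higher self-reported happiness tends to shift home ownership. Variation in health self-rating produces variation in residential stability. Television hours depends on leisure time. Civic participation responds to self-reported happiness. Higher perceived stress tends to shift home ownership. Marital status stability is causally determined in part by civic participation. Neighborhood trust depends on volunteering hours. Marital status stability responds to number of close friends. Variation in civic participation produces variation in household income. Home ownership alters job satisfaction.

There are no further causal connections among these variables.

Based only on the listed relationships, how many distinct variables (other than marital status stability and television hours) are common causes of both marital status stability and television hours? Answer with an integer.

The common causes are: perceived stress (to marital status stability via perceived stress → civic participation → marital status stability; to television hours via perceived stress → home ownership → job satisfaction → television hours); self-reported happiness (to marital status stability via self-reported happiness → civic participation → marital status stability; to television hours via self-reported happiness → home ownership → job satisfaction → television hours).
Every other variable lacks a causal path to at least one of marital status stability and television hours.

2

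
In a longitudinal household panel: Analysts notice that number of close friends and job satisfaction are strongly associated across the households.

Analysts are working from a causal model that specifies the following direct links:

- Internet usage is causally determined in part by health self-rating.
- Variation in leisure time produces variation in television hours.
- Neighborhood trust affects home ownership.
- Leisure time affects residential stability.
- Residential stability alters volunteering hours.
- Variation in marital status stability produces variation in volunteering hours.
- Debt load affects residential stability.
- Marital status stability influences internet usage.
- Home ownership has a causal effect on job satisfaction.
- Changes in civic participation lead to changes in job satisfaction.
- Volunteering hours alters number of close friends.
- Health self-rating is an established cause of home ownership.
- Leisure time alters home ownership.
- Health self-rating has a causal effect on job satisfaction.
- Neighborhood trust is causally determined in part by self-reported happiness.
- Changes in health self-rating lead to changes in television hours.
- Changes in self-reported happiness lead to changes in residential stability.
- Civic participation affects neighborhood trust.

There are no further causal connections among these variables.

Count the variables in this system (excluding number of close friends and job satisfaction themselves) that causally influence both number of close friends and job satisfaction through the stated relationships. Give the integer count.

2

The common causes are: leisure time (to number of close friends via leisure time → residential stability → volunteering hours → number of close friends; to job satisfaction via leisure time → home ownership → job satisfaction); self-reported happiness (to number of close friends via self-reported happiness → residential stability → volunteering hours → number of close friends; to job satisfaction via self-reported happiness → neighborhood trust → home ownership → job satisfaction).
Every other variable lacks a causal path to at least one of number of close friends and job satisfaction.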